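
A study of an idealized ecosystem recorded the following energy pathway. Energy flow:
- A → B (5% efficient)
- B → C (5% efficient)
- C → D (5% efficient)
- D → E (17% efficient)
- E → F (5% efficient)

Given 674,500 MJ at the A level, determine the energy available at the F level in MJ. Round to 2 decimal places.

0.72 MJ

B: 674500 × 0.05 = 33725 MJ
C: 33725 × 0.05 = 1686.25 MJ
D: 1686.25 × 0.05 = 84.3125 MJ
E: 84.3125 × 0.17 = 14.333125 MJ
F: 14.333125 × 0.05 = 0.71665625 MJ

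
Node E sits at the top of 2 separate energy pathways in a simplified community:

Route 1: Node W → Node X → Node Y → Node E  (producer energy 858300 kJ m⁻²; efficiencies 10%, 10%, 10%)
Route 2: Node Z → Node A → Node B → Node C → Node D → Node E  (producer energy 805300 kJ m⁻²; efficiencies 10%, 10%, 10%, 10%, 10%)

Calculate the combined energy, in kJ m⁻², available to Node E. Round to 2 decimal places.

Route 1: 858300 × 0.1 × 0.1 × 0.1 = 858.3 kJ m⁻²
Route 2: 805300 × 0.1 × 0.1 × 0.1 × 0.1 × 0.1 = 8.053 kJ m⁻²
Total at Node E: 858.3 + 8.053 = 866.353 kJ m⁻²

866.35 kJ m⁻²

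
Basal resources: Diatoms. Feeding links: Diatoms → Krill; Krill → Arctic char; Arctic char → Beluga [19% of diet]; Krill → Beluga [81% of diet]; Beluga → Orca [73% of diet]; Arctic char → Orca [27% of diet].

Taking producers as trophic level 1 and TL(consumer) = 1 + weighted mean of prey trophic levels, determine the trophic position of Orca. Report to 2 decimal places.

4.14

Krill: 1 + 1 = 2
Arctic char: 1 + 2 = 3
Beluga: 1 + (0.19×3 + 0.81×2) = 3.19
Orca: 1 + (0.73×3.19 + 0.27×3) = 4.1387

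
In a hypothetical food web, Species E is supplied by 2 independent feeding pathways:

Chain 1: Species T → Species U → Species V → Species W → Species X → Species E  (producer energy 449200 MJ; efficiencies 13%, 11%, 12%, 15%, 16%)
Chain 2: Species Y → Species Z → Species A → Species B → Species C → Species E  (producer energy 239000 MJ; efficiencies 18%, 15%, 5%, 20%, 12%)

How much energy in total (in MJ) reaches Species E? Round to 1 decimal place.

26.2 MJ

Chain 1: 449200 × 0.13 × 0.11 × 0.12 × 0.15 × 0.16 = 18.4998528 MJ
Chain 2: 239000 × 0.18 × 0.15 × 0.05 × 0.2 × 0.12 = 7.7436 MJ
Total at Species E: 18.4998528 + 7.7436 = 26.2434528 MJ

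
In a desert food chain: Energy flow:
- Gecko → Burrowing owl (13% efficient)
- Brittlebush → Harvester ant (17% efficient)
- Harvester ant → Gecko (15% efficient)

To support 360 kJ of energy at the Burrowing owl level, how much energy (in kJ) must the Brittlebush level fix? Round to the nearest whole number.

Cumulative transfer efficiency: 0.17 × 0.15 × 0.13 = 0.003315
Brittlebush energy = 360 / 0.003315 = 108597 kJ

108597 kJ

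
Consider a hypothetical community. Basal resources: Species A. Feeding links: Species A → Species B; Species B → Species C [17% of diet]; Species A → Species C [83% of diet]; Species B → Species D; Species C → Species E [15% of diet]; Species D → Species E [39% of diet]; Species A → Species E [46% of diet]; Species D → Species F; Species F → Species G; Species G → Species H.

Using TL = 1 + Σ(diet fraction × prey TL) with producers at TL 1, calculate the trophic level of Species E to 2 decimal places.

2.96

Species B: 1 + 1 = 2
Species C: 1 + (0.17×2 + 0.83×1) = 2.17
Species D: 1 + 2 = 3
Species E: 1 + (0.15×2.17 + 0.39×3 + 0.46×1) = 2.9555
Species F: 1 + 3 = 4
Species G: 1 + 4 = 5
Species H: 1 + 5 = 6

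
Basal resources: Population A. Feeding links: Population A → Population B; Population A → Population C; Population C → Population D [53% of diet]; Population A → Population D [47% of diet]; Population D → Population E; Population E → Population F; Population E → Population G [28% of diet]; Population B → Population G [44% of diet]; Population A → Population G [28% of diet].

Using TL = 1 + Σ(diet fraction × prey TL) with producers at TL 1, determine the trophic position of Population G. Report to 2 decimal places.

Population B: 1 + 1 = 2
Population C: 1 + 1 = 2
Population D: 1 + (0.53×2 + 0.47×1) = 2.53
Population E: 1 + 2.53 = 3.53
Population F: 1 + 3.53 = 4.53
Population G: 1 + (0.28×3.53 + 0.44×2 + 0.28×1) = 3.1484

3.15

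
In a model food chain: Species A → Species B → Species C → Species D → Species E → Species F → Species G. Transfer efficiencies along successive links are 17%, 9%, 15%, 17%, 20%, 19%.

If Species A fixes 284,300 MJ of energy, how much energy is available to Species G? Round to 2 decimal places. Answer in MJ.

4.21 MJ

Species B: 284300 × 0.17 = 48331 MJ
Species C: 48331 × 0.09 = 4349.79 MJ
Species D: 4349.79 × 0.15 = 652.4685 MJ
Species E: 652.4685 × 0.17 = 110.919645 MJ
Species F: 110.919645 × 0.2 = 22.183929 MJ
Species G: 22.183929 × 0.19 = 4.21494651 MJ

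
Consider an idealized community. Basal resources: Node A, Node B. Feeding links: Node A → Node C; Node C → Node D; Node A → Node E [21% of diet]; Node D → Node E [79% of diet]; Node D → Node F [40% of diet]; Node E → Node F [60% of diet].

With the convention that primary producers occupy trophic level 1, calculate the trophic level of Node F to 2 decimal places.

Node C: 1 + 1 = 2
Node D: 1 + 2 = 3
Node E: 1 + (0.21×1 + 0.79×3) = 3.58
Node F: 1 + (0.4×3 + 0.6×3.58) = 4.348

4.35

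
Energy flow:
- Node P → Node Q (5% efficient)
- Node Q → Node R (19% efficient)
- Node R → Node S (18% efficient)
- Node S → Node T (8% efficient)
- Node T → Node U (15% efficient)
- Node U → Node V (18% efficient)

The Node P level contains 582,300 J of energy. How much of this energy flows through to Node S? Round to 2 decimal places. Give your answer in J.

995.73 J

Node Q: 582300 × 0.05 = 29115 J
Node R: 29115 × 0.19 = 5531.85 J
Node S: 5531.85 × 0.18 = 995.733 J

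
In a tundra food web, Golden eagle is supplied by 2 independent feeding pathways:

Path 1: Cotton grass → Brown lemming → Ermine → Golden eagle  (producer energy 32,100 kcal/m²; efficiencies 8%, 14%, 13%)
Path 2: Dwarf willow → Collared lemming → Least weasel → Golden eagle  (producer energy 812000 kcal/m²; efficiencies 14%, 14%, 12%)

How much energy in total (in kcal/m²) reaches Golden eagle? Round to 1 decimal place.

1956.6 kcal/m²

Path 1: 32100 × 0.08 × 0.14 × 0.13 = 46.7376 kcal/m²
Path 2: 812000 × 0.14 × 0.14 × 0.12 = 1909.824 kcal/m²
Total at Golden eagle: 46.7376 + 1909.824 = 1956.5616 kcal/m²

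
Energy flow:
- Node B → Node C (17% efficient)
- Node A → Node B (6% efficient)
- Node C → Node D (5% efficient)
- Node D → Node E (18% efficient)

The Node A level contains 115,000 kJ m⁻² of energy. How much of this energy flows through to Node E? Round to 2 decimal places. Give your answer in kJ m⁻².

Node B: 115000 × 0.06 = 6900 kJ m⁻²
Node C: 6900 × 0.17 = 1173 kJ m⁻²
Node D: 1173 × 0.05 = 58.65 kJ m⁻²
Node E: 58.65 × 0.18 = 10.557 kJ m⁻²

10.56 kJ m⁻²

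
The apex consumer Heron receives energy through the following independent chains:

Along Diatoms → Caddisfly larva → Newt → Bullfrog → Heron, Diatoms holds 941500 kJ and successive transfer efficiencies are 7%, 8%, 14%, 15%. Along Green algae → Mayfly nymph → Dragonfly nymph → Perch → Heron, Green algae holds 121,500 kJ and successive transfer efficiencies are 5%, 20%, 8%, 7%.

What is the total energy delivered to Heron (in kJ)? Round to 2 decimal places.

Via Diatoms: 941500 × 0.07 × 0.08 × 0.14 × 0.15 = 110.7204 kJ
Via Green algae: 121500 × 0.05 × 0.2 × 0.08 × 0.07 = 6.804 kJ
Total at Heron: 110.7204 + 6.804 = 117.5244 kJ

117.52 kJ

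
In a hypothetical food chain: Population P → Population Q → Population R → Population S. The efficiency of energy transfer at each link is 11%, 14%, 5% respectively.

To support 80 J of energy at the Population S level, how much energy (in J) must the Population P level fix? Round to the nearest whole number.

Cumulative transfer efficiency: 0.11 × 0.14 × 0.05 = 0.00077
Population P energy = 80 / 0.00077 = 103896 J

103896 J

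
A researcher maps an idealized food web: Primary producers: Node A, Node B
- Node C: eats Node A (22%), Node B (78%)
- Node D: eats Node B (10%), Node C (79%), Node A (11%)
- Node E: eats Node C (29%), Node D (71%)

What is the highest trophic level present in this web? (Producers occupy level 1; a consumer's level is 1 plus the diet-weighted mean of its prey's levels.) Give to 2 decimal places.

3.56

Node C: 1 + (0.22×1 + 0.78×1) = 2
Node D: 1 + (0.1×1 + 0.79×2 + 0.11×1) = 2.79
Node E: 1 + (0.29×2 + 0.71×2.79) = 3.5609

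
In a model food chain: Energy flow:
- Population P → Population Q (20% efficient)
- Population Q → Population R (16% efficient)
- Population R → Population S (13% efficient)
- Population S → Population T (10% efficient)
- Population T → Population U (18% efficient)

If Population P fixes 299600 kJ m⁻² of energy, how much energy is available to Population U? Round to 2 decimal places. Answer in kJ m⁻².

Population Q: 299600 × 0.2 = 59920 kJ m⁻²
Population R: 59920 × 0.16 = 9587.2 kJ m⁻²
Population S: 9587.2 × 0.13 = 1246.336 kJ m⁻²
Population T: 1246.336 × 0.1 = 124.6336 kJ m⁻²
Population U: 124.6336 × 0.18 = 22.434048 kJ m⁻²

22.43 kJ m⁻²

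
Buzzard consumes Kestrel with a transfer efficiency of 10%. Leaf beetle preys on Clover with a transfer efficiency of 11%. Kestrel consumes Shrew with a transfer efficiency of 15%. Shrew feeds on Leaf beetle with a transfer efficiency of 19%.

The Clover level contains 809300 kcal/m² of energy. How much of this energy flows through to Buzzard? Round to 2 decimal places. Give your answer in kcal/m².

253.72 kcal/m²

Leaf beetle: 809300 × 0.11 = 89023 kcal/m²
Shrew: 89023 × 0.19 = 16914.37 kcal/m²
Kestrel: 16914.37 × 0.15 = 2537.1555 kcal/m²
Buzzard: 2537.1555 × 0.1 = 253.71555 kcal/m²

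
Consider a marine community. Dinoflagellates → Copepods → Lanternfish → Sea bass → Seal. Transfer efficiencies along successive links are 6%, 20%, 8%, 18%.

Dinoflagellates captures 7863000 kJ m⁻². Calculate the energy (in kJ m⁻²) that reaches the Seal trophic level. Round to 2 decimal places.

1358.73 kJ m⁻²

Copepods: 7863000 × 0.06 = 471780 kJ m⁻²
Lanternfish: 471780 × 0.2 = 94356 kJ m⁻²
Sea bass: 94356 × 0.08 = 7548.48 kJ m⁻²
Seal: 7548.48 × 0.18 = 1358.7264 kJ m⁻²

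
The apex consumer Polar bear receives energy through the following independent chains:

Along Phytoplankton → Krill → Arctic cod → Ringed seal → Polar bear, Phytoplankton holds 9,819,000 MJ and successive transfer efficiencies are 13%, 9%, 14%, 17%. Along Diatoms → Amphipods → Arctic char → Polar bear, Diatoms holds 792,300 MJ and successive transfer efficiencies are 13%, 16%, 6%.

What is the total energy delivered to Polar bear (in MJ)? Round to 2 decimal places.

3722.99 MJ

Via Phytoplankton: 9819000 × 0.13 × 0.09 × 0.14 × 0.17 = 2734.19874 MJ
Via Diatoms: 792300 × 0.13 × 0.16 × 0.06 = 988.7904 MJ
Total at Polar bear: 2734.19874 + 988.7904 = 3722.98914 MJ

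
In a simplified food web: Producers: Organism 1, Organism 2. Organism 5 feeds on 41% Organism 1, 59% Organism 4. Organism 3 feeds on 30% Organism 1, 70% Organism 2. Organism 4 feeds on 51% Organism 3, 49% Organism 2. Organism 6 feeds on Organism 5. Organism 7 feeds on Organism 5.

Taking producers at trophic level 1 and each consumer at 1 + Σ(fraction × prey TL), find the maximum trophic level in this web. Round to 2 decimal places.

Organism 3: 1 + (0.3×1 + 0.7×1) = 2
Organism 4: 1 + (0.51×2 + 0.49×1) = 2.51
Organism 5: 1 + (0.41×1 + 0.59×2.51) = 2.8909
Organism 6: 1 + 2.8909 = 3.8909
Organism 7: 1 + 2.8909 = 3.8909

3.89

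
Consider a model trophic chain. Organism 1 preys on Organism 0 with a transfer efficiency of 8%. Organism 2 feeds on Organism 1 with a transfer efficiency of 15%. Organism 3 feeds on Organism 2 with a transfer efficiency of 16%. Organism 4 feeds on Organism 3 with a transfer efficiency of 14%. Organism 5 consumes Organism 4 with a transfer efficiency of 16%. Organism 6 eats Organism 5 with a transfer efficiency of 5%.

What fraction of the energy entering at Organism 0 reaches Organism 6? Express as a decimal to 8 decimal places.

Product of link efficiencies: 0.08 × 0.15 × 0.16 × 0.14 × 0.16 × 0.05 = 0.0000021504

0.00000215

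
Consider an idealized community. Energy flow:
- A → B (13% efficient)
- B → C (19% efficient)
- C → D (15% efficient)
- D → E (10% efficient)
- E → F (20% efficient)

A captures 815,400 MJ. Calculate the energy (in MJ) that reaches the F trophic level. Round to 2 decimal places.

B: 815400 × 0.13 = 106002 MJ
C: 106002 × 0.19 = 20140.38 MJ
D: 20140.38 × 0.15 = 3021.057 MJ
E: 3021.057 × 0.1 = 302.1057 MJ
F: 302.1057 × 0.2 = 60.42114 MJ

60.42 MJ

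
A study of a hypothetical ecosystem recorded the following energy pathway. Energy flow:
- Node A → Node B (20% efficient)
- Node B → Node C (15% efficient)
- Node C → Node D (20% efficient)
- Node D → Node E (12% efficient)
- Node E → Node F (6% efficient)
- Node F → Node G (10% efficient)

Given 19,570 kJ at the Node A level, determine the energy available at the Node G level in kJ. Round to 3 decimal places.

0.085 kJ

Node B: 19570 × 0.2 = 3914 kJ
Node C: 3914 × 0.15 = 587.1 kJ
Node D: 587.1 × 0.2 = 117.42 kJ
Node E: 117.42 × 0.12 = 14.0904 kJ
Node F: 14.0904 × 0.06 = 0.845424 kJ
Node G: 0.845424 × 0.1 = 0.0845424 kJ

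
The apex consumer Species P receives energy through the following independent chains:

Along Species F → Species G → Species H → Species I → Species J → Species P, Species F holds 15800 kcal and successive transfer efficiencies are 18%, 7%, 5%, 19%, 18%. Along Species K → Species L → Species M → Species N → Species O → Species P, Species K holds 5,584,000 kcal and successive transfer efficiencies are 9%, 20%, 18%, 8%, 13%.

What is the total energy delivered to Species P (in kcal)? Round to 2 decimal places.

Via Species F: 15800 × 0.18 × 0.07 × 0.05 × 0.19 × 0.18 = 0.3404268 kcal
Via Species K: 5584000 × 0.09 × 0.2 × 0.18 × 0.08 × 0.13 = 188.158464 kcal
Total at Species P: 0.3404268 + 188.158464 = 188.4988908 kcal

188.50 kcal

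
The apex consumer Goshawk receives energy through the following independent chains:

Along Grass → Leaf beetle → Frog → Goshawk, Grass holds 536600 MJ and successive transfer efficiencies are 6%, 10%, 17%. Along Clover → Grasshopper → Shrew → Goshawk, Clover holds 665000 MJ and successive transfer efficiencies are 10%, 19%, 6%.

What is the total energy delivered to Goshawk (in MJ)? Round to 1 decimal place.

Via Grass: 536600 × 0.06 × 0.1 × 0.17 = 547.332 MJ
Via Clover: 665000 × 0.1 × 0.19 × 0.06 = 758.1 MJ
Total at Goshawk: 547.332 + 758.1 = 1305.432 MJ

1305.4 MJ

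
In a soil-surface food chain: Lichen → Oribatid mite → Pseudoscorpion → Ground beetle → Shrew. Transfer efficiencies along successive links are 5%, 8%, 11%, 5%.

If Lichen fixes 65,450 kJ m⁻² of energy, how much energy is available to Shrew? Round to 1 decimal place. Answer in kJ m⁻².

Oribatid mite: 65450 × 0.05 = 3272.5 kJ m⁻²
Pseudoscorpion: 3272.5 × 0.08 = 261.8 kJ m⁻²
Ground beetle: 261.8 × 0.11 = 28.798 kJ m⁻²
Shrew: 28.798 × 0.05 = 1.4399 kJ m⁻²

1.4 kJ m⁻²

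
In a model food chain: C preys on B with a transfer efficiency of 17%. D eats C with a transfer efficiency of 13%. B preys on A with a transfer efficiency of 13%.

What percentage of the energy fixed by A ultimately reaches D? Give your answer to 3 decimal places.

0.287%

Product of link efficiencies: 0.13 × 0.17 × 0.13 = 0.002873
As a percentage: 0.002873 × 100 = 0.287%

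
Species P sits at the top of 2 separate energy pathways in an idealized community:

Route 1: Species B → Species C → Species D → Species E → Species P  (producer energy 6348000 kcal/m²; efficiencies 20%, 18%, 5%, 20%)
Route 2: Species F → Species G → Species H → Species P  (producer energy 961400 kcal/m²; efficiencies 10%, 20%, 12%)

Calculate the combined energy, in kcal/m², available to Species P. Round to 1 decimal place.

Route 1: 6348000 × 0.2 × 0.18 × 0.05 × 0.2 = 2285.28 kcal/m²
Route 2: 961400 × 0.1 × 0.2 × 0.12 = 2307.36 kcal/m²
Total at Species P: 2285.28 + 2307.36 = 4592.64 kcal/m²

4592.6 kcal/m²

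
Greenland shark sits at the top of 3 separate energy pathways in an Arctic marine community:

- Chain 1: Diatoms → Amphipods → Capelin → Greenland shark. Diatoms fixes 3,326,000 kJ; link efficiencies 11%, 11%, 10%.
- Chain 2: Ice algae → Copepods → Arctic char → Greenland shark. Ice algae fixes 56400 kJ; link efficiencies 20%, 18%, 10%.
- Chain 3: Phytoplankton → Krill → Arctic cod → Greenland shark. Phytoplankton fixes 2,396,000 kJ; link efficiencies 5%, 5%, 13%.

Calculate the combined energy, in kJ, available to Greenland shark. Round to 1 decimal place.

Chain 1: 3326000 × 0.11 × 0.11 × 0.1 = 4024.46 kJ
Chain 2: 56400 × 0.2 × 0.18 × 0.1 = 203.04 kJ
Chain 3: 2396000 × 0.05 × 0.05 × 0.13 = 778.7 kJ
Total at Greenland shark: 4024.46 + 203.04 + 778.7 = 5006.2 kJ

5006.2 kJ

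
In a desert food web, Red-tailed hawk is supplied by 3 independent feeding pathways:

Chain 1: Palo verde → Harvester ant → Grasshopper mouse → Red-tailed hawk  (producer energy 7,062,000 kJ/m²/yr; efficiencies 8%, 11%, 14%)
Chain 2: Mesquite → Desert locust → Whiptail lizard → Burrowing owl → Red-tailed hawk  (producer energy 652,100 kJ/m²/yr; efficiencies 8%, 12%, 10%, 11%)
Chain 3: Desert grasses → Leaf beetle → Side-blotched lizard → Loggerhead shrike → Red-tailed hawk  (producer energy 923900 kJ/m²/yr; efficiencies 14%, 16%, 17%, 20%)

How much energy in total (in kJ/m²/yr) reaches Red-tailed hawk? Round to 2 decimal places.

9472.89 kJ/m²/yr

Chain 1: 7062000 × 0.08 × 0.11 × 0.14 = 8700.384 kJ/m²/yr
Chain 2: 652100 × 0.08 × 0.12 × 0.1 × 0.11 = 68.86176 kJ/m²/yr
Chain 3: 923900 × 0.14 × 0.16 × 0.17 × 0.2 = 703.64224 kJ/m²/yr
Total at Red-tailed hawk: 8700.384 + 68.86176 + 703.64224 = 9472.888 kJ/m²/yr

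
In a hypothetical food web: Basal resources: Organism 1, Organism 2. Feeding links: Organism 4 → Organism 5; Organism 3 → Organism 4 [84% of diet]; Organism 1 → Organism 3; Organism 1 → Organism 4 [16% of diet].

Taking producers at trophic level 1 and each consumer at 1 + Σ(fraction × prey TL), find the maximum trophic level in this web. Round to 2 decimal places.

3.84

Organism 3: 1 + 1 = 2
Organism 4: 1 + (0.16×1 + 0.84×2) = 2.84
Organism 5: 1 + 2.84 = 3.84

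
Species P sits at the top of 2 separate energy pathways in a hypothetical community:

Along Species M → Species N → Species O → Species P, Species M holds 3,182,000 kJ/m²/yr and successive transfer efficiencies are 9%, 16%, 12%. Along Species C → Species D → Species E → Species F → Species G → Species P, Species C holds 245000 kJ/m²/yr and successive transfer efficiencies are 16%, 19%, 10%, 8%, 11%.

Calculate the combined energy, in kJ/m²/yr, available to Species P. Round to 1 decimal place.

Via Species M: 3182000 × 0.09 × 0.16 × 0.12 = 5498.496 kJ/m²/yr
Via Species C: 245000 × 0.16 × 0.19 × 0.1 × 0.08 × 0.11 = 6.55424 kJ/m²/yr
Total at Species P: 5498.496 + 6.55424 = 5505.05024 kJ/m²/yr

5505.1 kJ/m²/yr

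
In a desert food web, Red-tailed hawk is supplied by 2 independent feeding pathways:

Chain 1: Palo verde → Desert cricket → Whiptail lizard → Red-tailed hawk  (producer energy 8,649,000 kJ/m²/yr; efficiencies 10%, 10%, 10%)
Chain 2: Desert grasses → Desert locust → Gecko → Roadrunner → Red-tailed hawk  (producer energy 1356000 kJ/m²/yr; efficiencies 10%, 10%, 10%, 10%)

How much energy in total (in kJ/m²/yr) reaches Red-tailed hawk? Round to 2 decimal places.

8784.60 kJ/m²/yr

Chain 1: 8649000 × 0.1 × 0.1 × 0.1 = 8649 kJ/m²/yr
Chain 2: 1356000 × 0.1 × 0.1 × 0.1 × 0.1 = 135.6 kJ/m²/yr
Total at Red-tailed hawk: 8649 + 135.6 = 8784.6 kJ/m²/yr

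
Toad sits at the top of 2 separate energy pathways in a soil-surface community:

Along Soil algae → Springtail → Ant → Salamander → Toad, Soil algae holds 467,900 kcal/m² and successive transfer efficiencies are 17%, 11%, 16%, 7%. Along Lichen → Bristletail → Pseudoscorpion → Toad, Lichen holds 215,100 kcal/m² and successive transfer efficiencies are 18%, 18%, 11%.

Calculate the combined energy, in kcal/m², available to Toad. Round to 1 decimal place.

Via Soil algae: 467900 × 0.17 × 0.11 × 0.16 × 0.07 = 97.996976 kcal/m²
Via Lichen: 215100 × 0.18 × 0.18 × 0.11 = 766.6164 kcal/m²
Total at Toad: 97.996976 + 766.6164 = 864.613376 kcal/m²

864.6 kcal/m²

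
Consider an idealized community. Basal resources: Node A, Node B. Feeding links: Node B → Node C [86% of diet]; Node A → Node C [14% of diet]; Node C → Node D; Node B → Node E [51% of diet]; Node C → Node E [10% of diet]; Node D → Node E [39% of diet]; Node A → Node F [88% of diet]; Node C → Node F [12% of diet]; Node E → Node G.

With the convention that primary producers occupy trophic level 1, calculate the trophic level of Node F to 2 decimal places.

Node C: 1 + (0.86×1 + 0.14×1) = 2
Node D: 1 + 2 = 3
Node E: 1 + (0.51×1 + 0.1×2 + 0.39×3) = 2.88
Node F: 1 + (0.88×1 + 0.12×2) = 2.12
Node G: 1 + 2.88 = 3.88

2.12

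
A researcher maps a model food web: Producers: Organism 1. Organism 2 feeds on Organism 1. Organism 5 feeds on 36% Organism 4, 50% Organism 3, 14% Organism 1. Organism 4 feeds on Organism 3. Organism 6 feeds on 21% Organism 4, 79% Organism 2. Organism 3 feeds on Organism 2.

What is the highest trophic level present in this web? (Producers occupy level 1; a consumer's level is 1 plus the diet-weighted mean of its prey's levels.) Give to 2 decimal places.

4.08

Organism 2: 1 + 1 = 2
Organism 3: 1 + 2 = 3
Organism 4: 1 + 3 = 4
Organism 5: 1 + (0.36×4 + 0.5×3 + 0.14×1) = 4.08
Organism 6: 1 + (0.21×4 + 0.79×2) = 3.42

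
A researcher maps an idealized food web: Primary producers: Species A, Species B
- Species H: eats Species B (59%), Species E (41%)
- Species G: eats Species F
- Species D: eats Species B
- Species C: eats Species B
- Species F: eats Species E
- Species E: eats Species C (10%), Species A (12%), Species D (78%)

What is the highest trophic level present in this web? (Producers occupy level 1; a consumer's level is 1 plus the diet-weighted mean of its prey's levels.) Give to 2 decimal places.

4.88

Species C: 1 + 1 = 2
Species D: 1 + 1 = 2
Species E: 1 + (0.1×2 + 0.12×1 + 0.78×2) = 2.88
Species F: 1 + 2.88 = 3.88
Species G: 1 + 3.88 = 4.88
Species H: 1 + (0.59×1 + 0.41×2.88) = 2.7708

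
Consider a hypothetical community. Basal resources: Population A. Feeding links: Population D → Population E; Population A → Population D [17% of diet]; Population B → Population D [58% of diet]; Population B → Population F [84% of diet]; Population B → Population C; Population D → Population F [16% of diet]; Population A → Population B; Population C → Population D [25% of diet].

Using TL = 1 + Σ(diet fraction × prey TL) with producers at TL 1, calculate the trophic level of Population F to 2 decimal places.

3.17

Population B: 1 + 1 = 2
Population C: 1 + 2 = 3
Population D: 1 + (0.25×3 + 0.58×2 + 0.17×1) = 3.08
Population E: 1 + 3.08 = 4.08
Population F: 1 + (0.84×2 + 0.16×3.08) = 3.1728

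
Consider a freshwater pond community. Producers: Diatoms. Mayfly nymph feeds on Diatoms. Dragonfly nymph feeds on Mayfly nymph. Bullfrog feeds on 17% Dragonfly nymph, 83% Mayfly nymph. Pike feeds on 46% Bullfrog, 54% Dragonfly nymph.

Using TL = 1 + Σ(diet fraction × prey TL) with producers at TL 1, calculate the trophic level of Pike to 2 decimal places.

4.08

Mayfly nymph: 1 + 1 = 2
Dragonfly nymph: 1 + 2 = 3
Bullfrog: 1 + (0.17×3 + 0.83×2) = 3.17
Pike: 1 + (0.46×3.17 + 0.54×3) = 4.0782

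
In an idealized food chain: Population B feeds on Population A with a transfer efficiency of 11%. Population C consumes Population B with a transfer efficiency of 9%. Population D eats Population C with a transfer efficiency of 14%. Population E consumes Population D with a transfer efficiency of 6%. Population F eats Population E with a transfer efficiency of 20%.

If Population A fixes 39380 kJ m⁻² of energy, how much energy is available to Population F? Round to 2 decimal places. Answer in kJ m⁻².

0.65 kJ m⁻²

Population B: 39380 × 0.11 = 4331.8 kJ m⁻²
Population C: 4331.8 × 0.09 = 389.862 kJ m⁻²
Population D: 389.862 × 0.14 = 54.58068 kJ m⁻²
Population E: 54.58068 × 0.06 = 3.2748408 kJ m⁻²
Population F: 3.2748408 × 0.2 = 0.65496816 kJ m⁻²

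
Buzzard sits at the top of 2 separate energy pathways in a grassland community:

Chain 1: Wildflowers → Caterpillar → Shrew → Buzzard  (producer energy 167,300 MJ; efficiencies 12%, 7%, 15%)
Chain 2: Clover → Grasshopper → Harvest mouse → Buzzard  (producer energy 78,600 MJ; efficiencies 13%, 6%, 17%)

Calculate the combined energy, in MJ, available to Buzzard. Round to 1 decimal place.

315.0 MJ

Chain 1: 167300 × 0.12 × 0.07 × 0.15 = 210.798 MJ
Chain 2: 78600 × 0.13 × 0.06 × 0.17 = 104.2236 MJ
Total at Buzzard: 210.798 + 104.2236 = 315.0216 MJ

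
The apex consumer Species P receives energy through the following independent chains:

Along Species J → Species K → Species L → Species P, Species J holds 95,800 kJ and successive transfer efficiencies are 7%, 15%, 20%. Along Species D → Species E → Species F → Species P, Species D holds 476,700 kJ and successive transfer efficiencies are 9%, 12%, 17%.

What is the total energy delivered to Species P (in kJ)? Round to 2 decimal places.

1076.40 kJ

Via Species J: 95800 × 0.07 × 0.15 × 0.2 = 201.18 kJ
Via Species D: 476700 × 0.09 × 0.12 × 0.17 = 875.2212 kJ
Total at Species P: 201.18 + 875.2212 = 1076.4012 kJ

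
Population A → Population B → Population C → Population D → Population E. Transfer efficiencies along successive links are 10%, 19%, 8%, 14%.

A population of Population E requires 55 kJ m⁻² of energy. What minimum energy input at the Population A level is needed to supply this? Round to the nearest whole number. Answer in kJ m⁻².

Cumulative transfer efficiency: 0.1 × 0.19 × 0.08 × 0.14 = 0.0002128
Population A energy = 55 / 0.0002128 = 258459 kJ m⁻²

258459 kJ m⁻²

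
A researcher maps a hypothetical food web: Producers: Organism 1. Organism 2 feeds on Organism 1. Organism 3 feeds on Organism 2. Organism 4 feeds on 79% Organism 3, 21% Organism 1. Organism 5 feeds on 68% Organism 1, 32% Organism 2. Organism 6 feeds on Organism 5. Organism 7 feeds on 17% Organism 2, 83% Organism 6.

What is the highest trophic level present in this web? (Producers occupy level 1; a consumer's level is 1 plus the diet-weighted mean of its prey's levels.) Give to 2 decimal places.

Organism 2: 1 + 1 = 2
Organism 3: 1 + 2 = 3
Organism 4: 1 + (0.79×3 + 0.21×1) = 3.58
Organism 5: 1 + (0.68×1 + 0.32×2) = 2.32
Organism 6: 1 + 2.32 = 3.32
Organism 7: 1 + (0.17×2 + 0.83×3.32) = 4.0956

4.10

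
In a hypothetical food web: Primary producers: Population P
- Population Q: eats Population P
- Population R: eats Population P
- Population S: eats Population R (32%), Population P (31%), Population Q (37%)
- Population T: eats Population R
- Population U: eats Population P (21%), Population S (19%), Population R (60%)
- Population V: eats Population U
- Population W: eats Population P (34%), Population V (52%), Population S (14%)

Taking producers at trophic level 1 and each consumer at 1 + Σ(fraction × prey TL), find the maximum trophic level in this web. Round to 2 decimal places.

3.92

Population Q: 1 + 1 = 2
Population R: 1 + 1 = 2
Population S: 1 + (0.32×2 + 0.31×1 + 0.37×2) = 2.69
Population T: 1 + 2 = 3
Population U: 1 + (0.21×1 + 0.19×2.69 + 0.6×2) = 2.9211
Population V: 1 + 2.9211 = 3.9211
Population W: 1 + (0.34×1 + 0.52×3.9211 + 0.14×2.69) = 3.755572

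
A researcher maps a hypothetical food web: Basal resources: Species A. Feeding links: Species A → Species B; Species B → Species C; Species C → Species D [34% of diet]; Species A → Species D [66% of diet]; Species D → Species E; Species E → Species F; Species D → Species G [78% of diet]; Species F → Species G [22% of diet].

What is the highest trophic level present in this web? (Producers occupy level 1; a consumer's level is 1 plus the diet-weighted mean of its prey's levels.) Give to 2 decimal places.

Species B: 1 + 1 = 2
Species C: 1 + 2 = 3
Species D: 1 + (0.34×3 + 0.66×1) = 2.68
Species E: 1 + 2.68 = 3.68
Species F: 1 + 3.68 = 4.68
Species G: 1 + (0.78×2.68 + 0.22×4.68) = 4.12

4.68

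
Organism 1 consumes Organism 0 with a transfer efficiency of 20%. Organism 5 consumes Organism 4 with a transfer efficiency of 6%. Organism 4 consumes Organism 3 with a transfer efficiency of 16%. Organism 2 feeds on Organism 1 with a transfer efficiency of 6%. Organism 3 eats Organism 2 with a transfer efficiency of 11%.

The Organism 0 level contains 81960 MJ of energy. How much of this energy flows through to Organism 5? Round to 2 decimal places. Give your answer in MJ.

Organism 1: 81960 × 0.2 = 16392 MJ
Organism 2: 16392 × 0.06 = 983.52 MJ
Organism 3: 983.52 × 0.11 = 108.1872 MJ
Organism 4: 108.1872 × 0.16 = 17.309952 MJ
Organism 5: 17.309952 × 0.06 = 1.03859712 MJ

1.04 MJ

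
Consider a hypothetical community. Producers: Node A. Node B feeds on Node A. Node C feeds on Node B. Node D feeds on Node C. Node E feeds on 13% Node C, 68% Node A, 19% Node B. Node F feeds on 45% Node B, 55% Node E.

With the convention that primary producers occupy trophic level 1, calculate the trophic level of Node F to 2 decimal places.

3.25

Node B: 1 + 1 = 2
Node C: 1 + 2 = 3
Node D: 1 + 3 = 4
Node E: 1 + (0.13×3 + 0.68×1 + 0.19×2) = 2.45
Node F: 1 + (0.45×2 + 0.55×2.45) = 3.2475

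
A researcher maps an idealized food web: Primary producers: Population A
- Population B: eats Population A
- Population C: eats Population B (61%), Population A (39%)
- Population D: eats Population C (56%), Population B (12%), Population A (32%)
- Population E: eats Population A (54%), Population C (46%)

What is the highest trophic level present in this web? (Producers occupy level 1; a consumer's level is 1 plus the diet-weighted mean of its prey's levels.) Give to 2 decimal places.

3.02

Population B: 1 + 1 = 2
Population C: 1 + (0.61×2 + 0.39×1) = 2.61
Population D: 1 + (0.56×2.61 + 0.12×2 + 0.32×1) = 3.0216
Population E: 1 + (0.54×1 + 0.46×2.61) = 2.7406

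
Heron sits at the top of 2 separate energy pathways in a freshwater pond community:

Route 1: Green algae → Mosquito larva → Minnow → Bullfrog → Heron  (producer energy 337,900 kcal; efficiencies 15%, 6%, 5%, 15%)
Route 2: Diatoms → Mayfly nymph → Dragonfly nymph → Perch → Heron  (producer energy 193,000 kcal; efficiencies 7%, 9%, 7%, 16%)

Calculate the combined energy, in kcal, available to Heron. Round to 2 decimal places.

36.43 kcal

Route 1: 337900 × 0.15 × 0.06 × 0.05 × 0.15 = 22.80825 kcal
Route 2: 193000 × 0.07 × 0.09 × 0.07 × 0.16 = 13.61808 kcal
Total at Heron: 22.80825 + 13.61808 = 36.42633 kcal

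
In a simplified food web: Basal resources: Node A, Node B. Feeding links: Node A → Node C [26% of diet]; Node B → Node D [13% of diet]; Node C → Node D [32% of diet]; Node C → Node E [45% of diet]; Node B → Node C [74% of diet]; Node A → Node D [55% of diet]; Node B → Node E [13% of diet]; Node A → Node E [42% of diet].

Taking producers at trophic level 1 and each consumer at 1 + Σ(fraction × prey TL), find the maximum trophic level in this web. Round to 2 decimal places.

Node C: 1 + (0.26×1 + 0.74×1) = 2
Node D: 1 + (0.55×1 + 0.32×2 + 0.13×1) = 2.32
Node E: 1 + (0.13×1 + 0.45×2 + 0.42×1) = 2.45

2.45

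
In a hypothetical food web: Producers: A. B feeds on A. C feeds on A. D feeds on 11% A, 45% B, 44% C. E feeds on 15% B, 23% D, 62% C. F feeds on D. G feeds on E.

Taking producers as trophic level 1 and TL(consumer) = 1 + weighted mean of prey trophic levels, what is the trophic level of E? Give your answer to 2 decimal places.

B: 1 + 1 = 2
C: 1 + 1 = 2
D: 1 + (0.11×1 + 0.45×2 + 0.44×2) = 2.89
E: 1 + (0.15×2 + 0.23×2.89 + 0.62×2) = 3.2047
F: 1 + 2.89 = 3.89
G: 1 + 3.2047 = 4.2047

3.20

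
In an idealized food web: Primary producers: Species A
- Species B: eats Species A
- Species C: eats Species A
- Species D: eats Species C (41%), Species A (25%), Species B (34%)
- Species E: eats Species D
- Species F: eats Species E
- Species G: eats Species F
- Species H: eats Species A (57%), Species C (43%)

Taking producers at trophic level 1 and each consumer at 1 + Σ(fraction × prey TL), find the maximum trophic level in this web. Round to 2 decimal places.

5.75

Species B: 1 + 1 = 2
Species C: 1 + 1 = 2
Species D: 1 + (0.41×2 + 0.25×1 + 0.34×2) = 2.75
Species E: 1 + 2.75 = 3.75
Species F: 1 + 3.75 = 4.75
Species G: 1 + 4.75 = 5.75
Species H: 1 + (0.57×1 + 0.43×2) = 2.43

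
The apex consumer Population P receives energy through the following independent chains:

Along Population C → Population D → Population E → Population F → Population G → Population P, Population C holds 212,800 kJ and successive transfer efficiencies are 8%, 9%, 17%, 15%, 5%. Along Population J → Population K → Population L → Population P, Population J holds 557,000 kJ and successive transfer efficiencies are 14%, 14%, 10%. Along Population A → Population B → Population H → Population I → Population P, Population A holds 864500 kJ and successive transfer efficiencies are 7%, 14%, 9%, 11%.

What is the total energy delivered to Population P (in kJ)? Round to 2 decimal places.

Via Population C: 212800 × 0.08 × 0.09 × 0.17 × 0.15 × 0.05 = 1.953504 kJ
Via Population J: 557000 × 0.14 × 0.14 × 0.1 = 1091.72 kJ
Via Population A: 864500 × 0.07 × 0.14 × 0.09 × 0.11 = 83.87379 kJ
Total at Population P: 1.953504 + 1091.72 + 83.87379 = 1177.547294 kJ

1177.55 kJ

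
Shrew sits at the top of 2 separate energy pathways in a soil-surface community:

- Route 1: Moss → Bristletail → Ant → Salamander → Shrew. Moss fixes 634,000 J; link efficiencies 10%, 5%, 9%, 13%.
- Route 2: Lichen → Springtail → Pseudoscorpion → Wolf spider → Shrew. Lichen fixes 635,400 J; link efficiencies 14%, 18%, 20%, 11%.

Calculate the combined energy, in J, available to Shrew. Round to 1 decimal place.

Route 1: 634000 × 0.1 × 0.05 × 0.09 × 0.13 = 37.089 J
Route 2: 635400 × 0.14 × 0.18 × 0.2 × 0.11 = 352.26576 J
Total at Shrew: 37.089 + 352.26576 = 389.35476 J

389.4 J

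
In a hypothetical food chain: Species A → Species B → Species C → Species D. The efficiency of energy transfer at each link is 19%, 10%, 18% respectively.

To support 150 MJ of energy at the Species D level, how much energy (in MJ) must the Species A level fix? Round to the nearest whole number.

43860 MJ

Cumulative transfer efficiency: 0.19 × 0.1 × 0.18 = 0.00342
Species A energy = 150 / 0.00342 = 43860 MJ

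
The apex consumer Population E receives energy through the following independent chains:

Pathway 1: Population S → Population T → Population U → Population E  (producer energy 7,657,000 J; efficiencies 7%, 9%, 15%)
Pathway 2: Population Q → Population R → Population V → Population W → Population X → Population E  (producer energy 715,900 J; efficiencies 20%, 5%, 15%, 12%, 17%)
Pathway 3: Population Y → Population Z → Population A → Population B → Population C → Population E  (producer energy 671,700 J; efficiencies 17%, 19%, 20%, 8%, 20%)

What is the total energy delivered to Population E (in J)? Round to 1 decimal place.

7327.2 J

Pathway 1: 7657000 × 0.07 × 0.09 × 0.15 = 7235.865 J
Pathway 2: 715900 × 0.2 × 0.05 × 0.15 × 0.12 × 0.17 = 21.90654 J
Pathway 3: 671700 × 0.17 × 0.19 × 0.2 × 0.08 × 0.2 = 69.426912 J
Total at Population E: 7235.865 + 21.90654 + 69.426912 = 7327.198452 J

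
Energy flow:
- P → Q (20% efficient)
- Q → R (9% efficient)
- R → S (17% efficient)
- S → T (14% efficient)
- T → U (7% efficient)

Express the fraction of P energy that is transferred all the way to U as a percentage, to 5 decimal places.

Product of link efficiencies: 0.2 × 0.09 × 0.17 × 0.14 × 0.07 = 0.000029988
As a percentage: 0.000029988 × 100 = 0.00300%

0.00300%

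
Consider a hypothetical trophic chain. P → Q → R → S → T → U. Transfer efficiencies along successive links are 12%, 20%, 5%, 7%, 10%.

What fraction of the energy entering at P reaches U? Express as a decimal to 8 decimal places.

Product of link efficiencies: 0.12 × 0.2 × 0.05 × 0.07 × 0.1 = 0.0000084

0.00000840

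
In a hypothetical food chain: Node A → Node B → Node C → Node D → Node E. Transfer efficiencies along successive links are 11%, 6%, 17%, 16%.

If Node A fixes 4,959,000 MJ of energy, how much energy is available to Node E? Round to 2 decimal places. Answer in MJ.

890.24 MJ

Node B: 4959000 × 0.11 = 545490 MJ
Node C: 545490 × 0.06 = 32729.4 MJ
Node D: 32729.4 × 0.17 = 5563.998 MJ
Node E: 5563.998 × 0.16 = 890.23968 MJ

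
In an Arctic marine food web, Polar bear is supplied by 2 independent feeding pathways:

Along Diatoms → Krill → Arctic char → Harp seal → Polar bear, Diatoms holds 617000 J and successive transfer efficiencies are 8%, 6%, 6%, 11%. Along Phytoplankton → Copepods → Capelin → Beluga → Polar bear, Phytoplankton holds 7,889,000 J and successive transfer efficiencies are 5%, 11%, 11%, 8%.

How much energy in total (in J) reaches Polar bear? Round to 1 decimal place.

401.4 J

Via Diatoms: 617000 × 0.08 × 0.06 × 0.06 × 0.11 = 19.54656 J
Via Phytoplankton: 7889000 × 0.05 × 0.11 × 0.11 × 0.08 = 381.8276 J
Total at Polar bear: 19.54656 + 381.8276 = 401.37416 J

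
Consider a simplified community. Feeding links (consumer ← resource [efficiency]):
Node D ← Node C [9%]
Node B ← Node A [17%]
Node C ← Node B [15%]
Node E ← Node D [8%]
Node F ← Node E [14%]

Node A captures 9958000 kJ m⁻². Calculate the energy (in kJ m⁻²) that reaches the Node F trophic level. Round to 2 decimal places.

Node B: 9958000 × 0.17 = 1692860 kJ m⁻²
Node C: 1692860 × 0.15 = 253929 kJ m⁻²
Node D: 253929 × 0.09 = 22853.61 kJ m⁻²
Node E: 22853.61 × 0.08 = 1828.2888 kJ m⁻²
Node F: 1828.2888 × 0.14 = 255.960432 kJ m⁻²

255.96 kJ m⁻²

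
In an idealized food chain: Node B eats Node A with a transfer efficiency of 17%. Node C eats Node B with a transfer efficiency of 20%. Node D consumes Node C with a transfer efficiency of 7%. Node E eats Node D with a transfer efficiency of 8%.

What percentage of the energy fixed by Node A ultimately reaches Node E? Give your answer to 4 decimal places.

Product of link efficiencies: 0.17 × 0.2 × 0.07 × 0.08 = 0.0001904
As a percentage: 0.0001904 × 100 = 0.0190%

0.0190%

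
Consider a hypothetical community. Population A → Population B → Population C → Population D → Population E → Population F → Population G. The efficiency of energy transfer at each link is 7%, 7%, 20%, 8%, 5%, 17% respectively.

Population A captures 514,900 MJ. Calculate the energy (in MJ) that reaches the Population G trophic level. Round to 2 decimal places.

Population B: 514900 × 0.07 = 36043 MJ
Population C: 36043 × 0.07 = 2523.01 MJ
Population D: 2523.01 × 0.2 = 504.602 MJ
Population E: 504.602 × 0.08 = 40.36816 MJ
Population F: 40.36816 × 0.05 = 2.018408 MJ
Population G: 2.018408 × 0.17 = 0.34312936 MJ

0.34 MJ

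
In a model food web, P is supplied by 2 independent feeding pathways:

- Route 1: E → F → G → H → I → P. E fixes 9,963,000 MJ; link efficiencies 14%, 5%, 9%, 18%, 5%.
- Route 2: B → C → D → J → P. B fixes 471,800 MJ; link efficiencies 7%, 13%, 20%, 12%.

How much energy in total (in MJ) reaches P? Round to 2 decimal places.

159.53 MJ

Route 1: 9963000 × 0.14 × 0.05 × 0.09 × 0.18 × 0.05 = 56.49021 MJ
Route 2: 471800 × 0.07 × 0.13 × 0.2 × 0.12 = 103.04112 MJ
Total at P: 56.49021 + 103.04112 = 159.53133 MJ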